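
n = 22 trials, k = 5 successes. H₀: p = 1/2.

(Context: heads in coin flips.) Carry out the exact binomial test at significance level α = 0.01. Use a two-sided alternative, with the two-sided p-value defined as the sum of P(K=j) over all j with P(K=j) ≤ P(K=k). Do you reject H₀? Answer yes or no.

Exact binomial: n=22, k=5, p₀=1/2=0.5000
P(X=j) = C(n,j)·p₀^j·(1−p₀)^(n−j); p = Σ P(X=j) over j with P(X=j) ≤ P(X=5)
p-value (two-sided) = 0.01690
At α=0.01: p ≥ α → fail to reject H₀

reject H₀: no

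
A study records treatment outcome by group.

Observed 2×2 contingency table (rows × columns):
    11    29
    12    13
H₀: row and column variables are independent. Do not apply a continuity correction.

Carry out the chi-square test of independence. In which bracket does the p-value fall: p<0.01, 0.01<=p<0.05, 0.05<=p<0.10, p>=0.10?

p-value bracket: 0.05<=p<0.10

Row totals [40, 25], col totals [23, 42], n=65
χ² = (11−14.15)²/14.15 + (29−25.85)²/25.85 + (12−8.85)²/8.85 + (13−16.15)²/16.15 = 2.8278
df = 1
p-value (upper-tail) = 0.09265
→ bracket: 0.05<=p<0.10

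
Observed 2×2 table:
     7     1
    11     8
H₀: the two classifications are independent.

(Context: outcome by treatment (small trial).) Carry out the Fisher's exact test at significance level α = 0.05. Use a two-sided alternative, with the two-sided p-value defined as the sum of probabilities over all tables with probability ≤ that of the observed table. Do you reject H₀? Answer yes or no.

Margins: r₁=8, r₂=19, c₁=18, c₂=9, n=27
p_obs = C(8,7)·C(19,11)/C(27,18); sum pmf over tables with pmf ≤ p_obs
p-value (two-sided) = 0.20112
At α=0.05: p ≥ α → fail to reject H₀

reject H₀: no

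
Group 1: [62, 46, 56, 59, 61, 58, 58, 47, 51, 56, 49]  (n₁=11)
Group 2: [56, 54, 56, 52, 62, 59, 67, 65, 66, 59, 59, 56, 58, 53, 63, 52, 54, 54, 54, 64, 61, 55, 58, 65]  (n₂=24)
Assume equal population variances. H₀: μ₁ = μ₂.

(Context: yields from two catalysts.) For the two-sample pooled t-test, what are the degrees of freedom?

df = n₁ + n₂ − 2 = 11 + 24 − 2 = 33

degrees of freedom = 33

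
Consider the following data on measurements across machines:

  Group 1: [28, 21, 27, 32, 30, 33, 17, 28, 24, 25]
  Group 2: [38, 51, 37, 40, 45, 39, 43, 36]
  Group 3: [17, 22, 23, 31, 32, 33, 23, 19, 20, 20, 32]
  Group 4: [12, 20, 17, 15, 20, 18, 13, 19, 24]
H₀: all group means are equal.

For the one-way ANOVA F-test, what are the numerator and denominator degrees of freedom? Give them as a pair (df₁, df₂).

degrees of freedom = [3, 34]

k = 4 groups, N = 38 total
df = (k−1, N−k) = (4−1, 38−4) = (3, 34)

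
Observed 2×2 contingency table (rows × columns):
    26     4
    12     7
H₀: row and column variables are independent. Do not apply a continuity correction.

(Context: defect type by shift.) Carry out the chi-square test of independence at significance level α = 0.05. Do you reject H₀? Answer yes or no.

reject H₀: no

Row totals [30, 19], col totals [38, 11], n=49
χ² = (26−23.27)²/23.27 + (4−6.73)²/6.73 + (12−14.73)²/14.73 + (7−4.27)²/4.27 = 3.6928
df = 1
p-value (upper-tail) = 0.05465
At α=0.05: p ≥ α → fail to reject H₀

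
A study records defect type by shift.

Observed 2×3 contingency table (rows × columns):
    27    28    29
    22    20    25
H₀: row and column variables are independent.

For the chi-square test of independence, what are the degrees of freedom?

df = (r−1)(c−1) = (2−1)·(3−1) = 2

degrees of freedom = 2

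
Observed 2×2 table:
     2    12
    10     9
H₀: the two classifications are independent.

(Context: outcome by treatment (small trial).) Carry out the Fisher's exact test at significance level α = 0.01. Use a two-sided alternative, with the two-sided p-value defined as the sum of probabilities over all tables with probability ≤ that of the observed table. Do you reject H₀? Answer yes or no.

reject H₀: no

Margins: r₁=14, r₂=19, c₁=12, c₂=21, n=33
p_obs = C(14,2)·C(19,10)/C(33,12); sum pmf over tables with pmf ≤ p_obs
p-value (two-sided) = 0.03279
At α=0.01: p ≥ α → fail to reject H₀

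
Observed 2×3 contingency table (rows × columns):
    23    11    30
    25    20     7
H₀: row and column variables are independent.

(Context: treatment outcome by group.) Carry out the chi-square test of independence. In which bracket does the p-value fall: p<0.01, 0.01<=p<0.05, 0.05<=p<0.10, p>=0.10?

p-value bracket: p<0.01

Row totals [64, 52], col totals [48, 31, 37], n=116
χ² = (23−26.48)²/26.48 + (11−17.10)²/17.10 + (30−20.41)²/20.41 + (25−21.52)²/21.52 + (20−13.90)²/13.90 + (7−16.59)²/16.59 = 15.9226
df = 2
p-value (upper-tail) = 0.00035
→ bracket: p<0.01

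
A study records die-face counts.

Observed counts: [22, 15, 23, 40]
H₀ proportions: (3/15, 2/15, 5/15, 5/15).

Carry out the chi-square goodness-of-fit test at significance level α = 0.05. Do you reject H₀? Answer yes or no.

reject H₀: no

n = 100; E_i = n·p_i = [20.00, 13.33, 33.33, 33.33]
χ² = (22−20.00)²/20.00 + (15−13.33)²/13.33 + (23−33.33)²/33.33 + (40−33.33)²/33.33 = 4.9450
df = 3
p-value (upper-tail) = 0.17587
At α=0.05: p ≥ α → fail to reject H₀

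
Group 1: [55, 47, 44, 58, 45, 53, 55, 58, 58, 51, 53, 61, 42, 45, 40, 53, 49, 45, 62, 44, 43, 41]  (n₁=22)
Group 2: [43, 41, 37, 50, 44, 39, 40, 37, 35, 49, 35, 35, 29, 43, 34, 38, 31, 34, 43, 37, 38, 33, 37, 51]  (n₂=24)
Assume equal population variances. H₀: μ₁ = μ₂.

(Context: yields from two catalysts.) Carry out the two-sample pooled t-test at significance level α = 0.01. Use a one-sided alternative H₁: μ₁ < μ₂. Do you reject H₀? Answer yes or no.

x̄₁=50.091, s₁=6.852, n₁=22
x̄₂=38.875, s₂=5.743, n₂=24
s_p² = [21·6.852² + 23·5.743²]/44 = 39.6464
SE = √(s_p²·(1/22+1/24)) = 1.8585
t = (50.091−38.875)/1.8585 = 6.0349
df = 44
p-value (one-sided, H₁ less) = 1.00000
At α=0.01: p ≥ α → fail to reject H₀

reject H₀: no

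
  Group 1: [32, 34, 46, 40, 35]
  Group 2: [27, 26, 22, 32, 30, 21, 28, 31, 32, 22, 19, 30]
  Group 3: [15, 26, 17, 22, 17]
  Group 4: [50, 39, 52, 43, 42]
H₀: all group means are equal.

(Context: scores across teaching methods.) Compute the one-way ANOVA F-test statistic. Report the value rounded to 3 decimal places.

Group means [37.40, 26.67, 19.40, 45.20], grand mean 30.741
SSB = Σnᵢ(x̄ᵢ−x̄)² = 2109.319; SSW = ΣΣ(x−x̄ᵢ)² = 565.867
MSB = 2109.319/3 = 703.1062; MSW = 565.867/23 = 24.6029
F = MSB/MSW = 28.5782
df = (3, 23)

test statistic = 28.578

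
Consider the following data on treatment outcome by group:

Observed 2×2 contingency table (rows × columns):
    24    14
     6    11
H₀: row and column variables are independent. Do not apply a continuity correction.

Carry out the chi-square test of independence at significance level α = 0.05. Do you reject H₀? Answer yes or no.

Row totals [38, 17], col totals [30, 25], n=55
χ² = (24−20.73)²/20.73 + (14−17.27)²/17.27 + (6−9.27)²/9.27 + (11−7.73)²/7.73 = 3.6780
df = 1
p-value (upper-tail) = 0.05513
At α=0.05: p ≥ α → fail to reject H₀

reject H₀: no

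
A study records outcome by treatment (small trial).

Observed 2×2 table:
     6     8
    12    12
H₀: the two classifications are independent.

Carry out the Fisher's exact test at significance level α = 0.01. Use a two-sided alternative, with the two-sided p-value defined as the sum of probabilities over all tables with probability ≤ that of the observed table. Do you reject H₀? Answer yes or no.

Margins: r₁=14, r₂=24, c₁=18, c₂=20, n=38
p_obs = C(14,6)·C(24,12)/C(38,18); sum pmf over tables with pmf ≤ p_obs
p-value (two-sided) = 0.74487
At α=0.01: p ≥ α → fail to reject H₀

reject H₀: no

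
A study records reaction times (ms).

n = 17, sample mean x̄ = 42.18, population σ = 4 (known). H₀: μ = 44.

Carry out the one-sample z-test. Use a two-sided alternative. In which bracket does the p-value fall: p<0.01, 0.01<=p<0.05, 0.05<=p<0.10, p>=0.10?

p-value bracket: 0.05<=p<0.10

SE = σ/√n = 4/√17 = 0.9701
z = (x̄−μ₀)/SE = (42.18−44)/0.9701 = -1.8760
p-value (two-sided) = 0.06065
→ bracket: 0.05<=p<0.10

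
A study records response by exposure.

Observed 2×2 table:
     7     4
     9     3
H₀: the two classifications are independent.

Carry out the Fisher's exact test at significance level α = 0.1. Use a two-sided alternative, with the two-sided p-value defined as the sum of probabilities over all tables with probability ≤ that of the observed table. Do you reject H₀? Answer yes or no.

reject H₀: no

Margins: r₁=11, r₂=12, c₁=16, c₂=7, n=23
p_obs = C(11,7)·C(12,9)/C(23,16); sum pmf over tables with pmf ≤ p_obs
p-value (two-sided) = 0.66685
At α=0.1: p ≥ α → fail to reject H₀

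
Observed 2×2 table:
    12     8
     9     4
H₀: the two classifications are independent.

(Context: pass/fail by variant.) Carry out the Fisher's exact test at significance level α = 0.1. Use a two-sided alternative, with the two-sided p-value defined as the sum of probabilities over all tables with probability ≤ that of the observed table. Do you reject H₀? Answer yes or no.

reject H₀: no

Margins: r₁=20, r₂=13, c₁=21, c₂=12, n=33
p_obs = C(20,12)·C(13,9)/C(33,21); sum pmf over tables with pmf ≤ p_obs
p-value (two-sided) = 0.71882
At α=0.1: p ≥ α → fail to reject H₀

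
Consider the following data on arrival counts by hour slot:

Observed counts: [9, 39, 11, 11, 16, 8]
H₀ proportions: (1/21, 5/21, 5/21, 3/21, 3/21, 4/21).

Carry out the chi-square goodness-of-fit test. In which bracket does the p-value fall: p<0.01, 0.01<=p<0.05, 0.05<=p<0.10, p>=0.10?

n = 94; E_i = n·p_i = [4.48, 22.38, 22.38, 13.43, 13.43, 17.90]
χ² = (9−4.48)²/4.48 + (39−22.38)²/22.38 + (11−22.38)²/22.38 + (11−13.43)²/13.43 + (16−13.43)²/13.43 + (8−17.90)²/17.90 = 29.1106
df = 5
p-value (upper-tail) = 0.00002
→ bracket: p<0.01

p-value bracket: p<0.01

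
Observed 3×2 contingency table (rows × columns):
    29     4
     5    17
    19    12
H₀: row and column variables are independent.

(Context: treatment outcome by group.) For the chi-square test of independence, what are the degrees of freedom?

degrees of freedom = 2

df = (r−1)(c−1) = (3−1)·(2−1) = 2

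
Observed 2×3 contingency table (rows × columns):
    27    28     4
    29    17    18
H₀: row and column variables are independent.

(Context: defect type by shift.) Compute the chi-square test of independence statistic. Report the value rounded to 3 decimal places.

Row totals [59, 64], col totals [56, 45, 22], n=123
χ² = (27−26.86)²/26.86 + (28−21.59)²/21.59 + (4−10.55)²/10.55 + (29−29.14)²/29.14 + (17−23.41)²/23.41 + (18−11.45)²/11.45 = 11.4851
df = 2

test statistic = 11.485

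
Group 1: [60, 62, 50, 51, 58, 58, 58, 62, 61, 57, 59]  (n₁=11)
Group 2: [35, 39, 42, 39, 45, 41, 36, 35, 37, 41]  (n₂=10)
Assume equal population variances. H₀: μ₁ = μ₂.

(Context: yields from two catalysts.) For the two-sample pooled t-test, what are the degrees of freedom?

df = n₁ + n₂ − 2 = 11 + 10 − 2 = 19

degrees of freedom = 19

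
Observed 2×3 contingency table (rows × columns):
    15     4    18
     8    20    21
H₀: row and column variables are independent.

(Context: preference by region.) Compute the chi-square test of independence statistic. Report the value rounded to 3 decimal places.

test statistic = 11.579

Row totals [37, 49], col totals [23, 24, 39], n=86
χ² = (15−9.90)²/9.90 + (4−10.33)²/10.33 + (18−16.78)²/16.78 + (8−13.10)²/13.10 + (20−13.67)²/13.67 + (21−22.22)²/22.22 = 11.5789
df = 2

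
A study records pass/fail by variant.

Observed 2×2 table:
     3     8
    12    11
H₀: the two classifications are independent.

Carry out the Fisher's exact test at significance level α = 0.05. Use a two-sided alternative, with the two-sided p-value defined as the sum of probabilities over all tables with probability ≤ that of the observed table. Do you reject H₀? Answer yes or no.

Margins: r₁=11, r₂=23, c₁=15, c₂=19, n=34
p_obs = C(11,3)·C(23,12)/C(34,15); sum pmf over tables with pmf ≤ p_obs
p-value (two-sided) = 0.27138
At α=0.05: p ≥ α → fail to reject H₀

reject H₀: no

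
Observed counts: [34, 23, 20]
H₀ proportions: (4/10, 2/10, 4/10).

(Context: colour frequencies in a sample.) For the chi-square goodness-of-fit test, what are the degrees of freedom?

degrees of freedom = 2

df = k − 1 = 3 − 1 = 2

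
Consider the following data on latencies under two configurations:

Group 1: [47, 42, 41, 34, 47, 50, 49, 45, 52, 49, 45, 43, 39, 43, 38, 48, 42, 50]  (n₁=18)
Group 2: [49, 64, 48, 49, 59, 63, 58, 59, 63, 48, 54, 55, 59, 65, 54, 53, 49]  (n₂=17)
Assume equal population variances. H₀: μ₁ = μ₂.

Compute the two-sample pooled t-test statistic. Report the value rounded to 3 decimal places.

x̄₁=44.667, s₁=4.814, n₁=18
x̄₂=55.824, s₂=5.950, n₂=17
s_p² = [17·4.814² + 16·5.950²]/33 = 29.1052
SE = √(s_p²·(1/18+1/17)) = 1.8246
t = (44.667−55.824)/1.8246 = -6.1148
df = 33

test statistic = -6.115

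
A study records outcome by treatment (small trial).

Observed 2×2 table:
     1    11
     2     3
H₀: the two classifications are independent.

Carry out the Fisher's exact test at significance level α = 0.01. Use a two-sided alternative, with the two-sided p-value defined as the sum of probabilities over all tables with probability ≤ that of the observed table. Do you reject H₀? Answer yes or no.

Margins: r₁=12, r₂=5, c₁=3, c₂=14, n=17
p_obs = C(12,1)·C(5,2)/C(17,3); sum pmf over tables with pmf ≤ p_obs
p-value (two-sided) = 0.19118
At α=0.01: p ≥ α → fail to reject H₀

reject H₀: no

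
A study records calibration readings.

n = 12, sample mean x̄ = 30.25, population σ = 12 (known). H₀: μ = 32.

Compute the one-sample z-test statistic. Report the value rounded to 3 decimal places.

SE = σ/√n = 12/√12 = 3.4641
z = (x̄−μ₀)/SE = (30.25−32)/3.4641 = -0.5052

test statistic = -0.505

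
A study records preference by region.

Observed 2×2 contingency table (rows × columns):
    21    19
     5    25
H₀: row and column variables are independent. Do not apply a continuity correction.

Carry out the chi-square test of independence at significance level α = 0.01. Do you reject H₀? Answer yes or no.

Row totals [40, 30], col totals [26, 44], n=70
χ² = (21−14.86)²/14.86 + (19−25.14)²/25.14 + (5−11.14)²/11.14 + (25−18.86)²/18.86 = 9.4282
df = 1
p-value (upper-tail) = 0.00214
At α=0.01: p < α → reject H₀

reject H₀: yes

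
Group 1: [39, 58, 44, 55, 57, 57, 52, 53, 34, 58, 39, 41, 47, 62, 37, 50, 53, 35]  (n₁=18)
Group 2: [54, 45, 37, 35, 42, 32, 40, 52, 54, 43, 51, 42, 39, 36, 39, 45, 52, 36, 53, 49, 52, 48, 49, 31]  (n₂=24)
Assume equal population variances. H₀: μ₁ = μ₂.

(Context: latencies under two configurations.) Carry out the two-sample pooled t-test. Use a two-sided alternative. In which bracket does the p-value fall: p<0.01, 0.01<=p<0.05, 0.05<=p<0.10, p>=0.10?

x̄₁=48.389, s₁=9.037, n₁=18
x̄₂=44.000, s₂=7.331, n₂=24
s_p² = [17·9.037² + 23·7.331²]/40 = 65.6069
SE = √(s_p²·(1/18+1/24)) = 2.5256
t = (48.389−44.000)/2.5256 = 1.7378
df = 40
p-value (two-sided) = 0.08994
→ bracket: 0.05<=p<0.10

p-value bracket: 0.05<=p<0.10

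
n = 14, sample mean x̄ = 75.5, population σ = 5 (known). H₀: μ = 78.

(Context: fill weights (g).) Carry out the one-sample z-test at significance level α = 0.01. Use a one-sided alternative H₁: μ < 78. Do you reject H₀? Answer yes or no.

SE = σ/√n = 5/√14 = 1.3363
z = (x̄−μ₀)/SE = (75.5−78)/1.3363 = -1.8708
p-value (one-sided, H₁ less) = 0.03068
At α=0.01: p ≥ α → fail to reject H₀

reject H₀: no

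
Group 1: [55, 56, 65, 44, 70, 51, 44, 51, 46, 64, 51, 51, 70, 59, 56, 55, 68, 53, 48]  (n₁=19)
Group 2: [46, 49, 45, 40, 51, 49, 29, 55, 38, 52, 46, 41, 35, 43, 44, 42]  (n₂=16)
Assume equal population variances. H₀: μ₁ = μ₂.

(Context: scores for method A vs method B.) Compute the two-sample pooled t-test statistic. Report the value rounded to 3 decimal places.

test statistic = 4.475

x̄₁=55.632, s₁=8.335, n₁=19
x̄₂=44.062, s₂=6.658, n₂=16
s_p² = [18·8.335² + 15·6.658²]/33 = 58.0412
SE = √(s_p²·(1/19+1/16)) = 2.5850
t = (55.632−44.062)/2.5850 = 4.4754
df = 33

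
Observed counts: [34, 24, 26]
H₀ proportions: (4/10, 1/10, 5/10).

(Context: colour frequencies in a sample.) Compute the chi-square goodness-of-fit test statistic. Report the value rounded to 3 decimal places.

test statistic = 35.071

n = 84; E_i = n·p_i = [33.60, 8.40, 42.00]
χ² = (34−33.60)²/33.60 + (24−8.40)²/8.40 + (26−42.00)²/42.00 = 35.0714
df = 2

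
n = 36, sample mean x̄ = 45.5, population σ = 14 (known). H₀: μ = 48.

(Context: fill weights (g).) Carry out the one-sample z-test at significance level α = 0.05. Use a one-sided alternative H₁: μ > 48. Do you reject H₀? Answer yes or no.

SE = σ/√n = 14/√36 = 2.3333
z = (x̄−μ₀)/SE = (45.5−48)/2.3333 = -1.0714
p-value (one-sided, H₁ greater) = 0.85801
At α=0.05: p ≥ α → fail to reject H₀

reject H₀: no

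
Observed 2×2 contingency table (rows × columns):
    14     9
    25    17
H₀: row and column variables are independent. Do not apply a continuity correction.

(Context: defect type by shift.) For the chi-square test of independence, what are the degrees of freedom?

df = (r−1)(c−1) = (2−1)·(2−1) = 1

degrees of freedom = 1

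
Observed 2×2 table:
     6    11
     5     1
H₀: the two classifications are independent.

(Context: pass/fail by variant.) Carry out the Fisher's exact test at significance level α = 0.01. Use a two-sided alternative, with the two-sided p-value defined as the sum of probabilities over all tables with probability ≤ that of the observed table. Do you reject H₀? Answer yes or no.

reject H₀: no

Margins: r₁=17, r₂=6, c₁=11, c₂=12, n=23
p_obs = C(17,6)·C(6,5)/C(23,11); sum pmf over tables with pmf ≤ p_obs
p-value (two-sided) = 0.06865
At α=0.01: p ≥ α → fail to reject H₀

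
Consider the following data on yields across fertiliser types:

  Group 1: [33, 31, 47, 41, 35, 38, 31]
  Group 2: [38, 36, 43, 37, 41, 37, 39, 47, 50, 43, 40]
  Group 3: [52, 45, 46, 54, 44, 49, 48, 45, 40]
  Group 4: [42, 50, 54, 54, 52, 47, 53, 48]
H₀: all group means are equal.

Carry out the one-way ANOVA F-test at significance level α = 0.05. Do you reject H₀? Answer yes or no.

reject H₀: yes

Group means [36.57, 41.00, 47.00, 50.00], grand mean 43.714
SSB = Σnᵢ(x̄ᵢ−x̄)² = 851.429; SSW = ΣΣ(x−x̄ᵢ)² = 671.714
MSB = 851.429/3 = 283.8095; MSW = 671.714/31 = 21.6682
F = MSB/MSW = 13.0980
df = (3, 31)
p-value (upper-tail) = 0.00001
At α=0.05: p < α → reject H₀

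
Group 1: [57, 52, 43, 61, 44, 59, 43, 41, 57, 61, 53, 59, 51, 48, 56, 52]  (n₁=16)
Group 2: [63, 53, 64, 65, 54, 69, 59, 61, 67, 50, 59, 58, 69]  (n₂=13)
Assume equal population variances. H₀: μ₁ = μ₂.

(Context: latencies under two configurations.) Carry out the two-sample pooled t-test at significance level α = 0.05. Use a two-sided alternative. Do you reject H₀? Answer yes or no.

x̄₁=52.312, s₁=6.780, n₁=16
x̄₂=60.846, s₂=6.081, n₂=13
s_p² = [15·6.780² + 12·6.081²]/27 = 41.9678
SE = √(s_p²·(1/16+1/13)) = 2.4189
t = (52.312−60.846)/2.4189 = -3.5278
df = 27
p-value (two-sided) = 0.00152
At α=0.05: p < α → reject H₀

reject H₀: yes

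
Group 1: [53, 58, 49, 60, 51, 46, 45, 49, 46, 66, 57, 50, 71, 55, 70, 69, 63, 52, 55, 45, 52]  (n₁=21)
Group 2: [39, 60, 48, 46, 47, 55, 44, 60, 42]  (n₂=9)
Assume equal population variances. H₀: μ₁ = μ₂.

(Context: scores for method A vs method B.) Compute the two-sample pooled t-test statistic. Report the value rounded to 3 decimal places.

test statistic = 1.950

x̄₁=55.333, s₁=8.351, n₁=21
x̄₂=49.000, s₂=7.632, n₂=9
s_p² = [20·8.351² + 8·7.632²]/28 = 66.4524
SE = √(s_p²·(1/21+1/9)) = 3.2478
t = (55.333−49.000)/3.2478 = 1.9501
df = 28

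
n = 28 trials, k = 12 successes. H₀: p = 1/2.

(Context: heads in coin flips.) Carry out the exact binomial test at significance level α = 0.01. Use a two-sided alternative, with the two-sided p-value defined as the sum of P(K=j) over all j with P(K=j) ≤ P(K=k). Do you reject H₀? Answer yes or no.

reject H₀: no

Exact binomial: n=28, k=12, p₀=1/2=0.5000
P(X=j) = C(n,j)·p₀^j·(1−p₀)^(n−j); p = Σ P(X=j) over j with P(X=j) ≤ P(X=12)
p-value (two-sided) = 0.57159
At α=0.01: p ≥ α → fail to reject H₀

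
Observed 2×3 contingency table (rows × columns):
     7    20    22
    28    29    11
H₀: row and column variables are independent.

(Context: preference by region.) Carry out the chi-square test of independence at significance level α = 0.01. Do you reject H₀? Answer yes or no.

reject H₀: yes

Row totals [49, 68], col totals [35, 49, 33], n=117
χ² = (7−14.66)²/14.66 + (20−20.52)²/20.52 + (22−13.82)²/13.82 + (28−20.34)²/20.34 + (29−28.48)²/28.48 + (11−19.18)²/19.18 = 15.2361
df = 2
p-value (upper-tail) = 0.00049
At α=0.01: p < α → reject H₀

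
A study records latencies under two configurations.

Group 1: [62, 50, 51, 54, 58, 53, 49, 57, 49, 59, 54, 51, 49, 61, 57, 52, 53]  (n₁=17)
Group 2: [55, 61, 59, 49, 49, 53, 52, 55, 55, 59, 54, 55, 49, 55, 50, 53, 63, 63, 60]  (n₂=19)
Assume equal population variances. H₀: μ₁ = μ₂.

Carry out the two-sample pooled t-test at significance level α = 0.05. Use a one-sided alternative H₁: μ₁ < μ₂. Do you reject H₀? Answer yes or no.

x̄₁=54.059, s₁=4.235, n₁=17
x̄₂=55.211, s₂=4.541, n₂=19
s_p² = [16·4.235² + 18·4.541²]/34 = 19.3559
SE = √(s_p²·(1/17+1/19)) = 1.4688
t = (54.059−55.211)/1.4688 = -0.7841
df = 34
p-value (one-sided, H₁ less) = 0.21920
At α=0.05: p ≥ α → fail to reject H₀

reject H₀: no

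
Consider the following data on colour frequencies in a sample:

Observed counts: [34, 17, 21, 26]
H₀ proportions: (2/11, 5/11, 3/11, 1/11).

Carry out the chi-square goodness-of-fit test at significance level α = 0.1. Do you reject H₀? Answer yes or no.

reject H₀: yes

n = 98; E_i = n·p_i = [17.82, 44.55, 26.73, 8.91]
χ² = (34−17.82)²/17.82 + (17−44.55)²/44.55 + (21−26.73)²/26.73 + (26−8.91)²/8.91 = 65.7429
df = 3
p-value (upper-tail) = 0.00000
At α=0.1: p < α → reject H₀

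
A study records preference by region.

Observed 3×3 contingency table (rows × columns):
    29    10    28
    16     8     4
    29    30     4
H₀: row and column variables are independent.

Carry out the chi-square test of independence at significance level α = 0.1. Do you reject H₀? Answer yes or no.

Row totals [67, 28, 63], col totals [74, 48, 36], n=158
χ² = (29−31.38)²/31.38 + (10−20.35)²/20.35 + (28−15.27)²/15.27 + (16−13.11)²/13.11 + (8−8.51)²/8.51 + (4−6.38)²/6.38 + (29−29.51)²/29.51 + (30−19.14)²/19.14 + (4−14.35)²/14.35 = 31.2640
df = 4
p-value (upper-tail) = 0.00000
At α=0.1: p < α → reject H₀

reject H₀: yes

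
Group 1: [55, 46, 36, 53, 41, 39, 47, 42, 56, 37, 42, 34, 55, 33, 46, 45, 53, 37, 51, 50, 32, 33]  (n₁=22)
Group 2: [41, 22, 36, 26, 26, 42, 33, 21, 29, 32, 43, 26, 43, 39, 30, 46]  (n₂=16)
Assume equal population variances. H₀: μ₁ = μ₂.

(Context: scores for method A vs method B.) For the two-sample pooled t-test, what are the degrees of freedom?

df = n₁ + n₂ − 2 = 22 + 16 − 2 = 36

degrees of freedom = 36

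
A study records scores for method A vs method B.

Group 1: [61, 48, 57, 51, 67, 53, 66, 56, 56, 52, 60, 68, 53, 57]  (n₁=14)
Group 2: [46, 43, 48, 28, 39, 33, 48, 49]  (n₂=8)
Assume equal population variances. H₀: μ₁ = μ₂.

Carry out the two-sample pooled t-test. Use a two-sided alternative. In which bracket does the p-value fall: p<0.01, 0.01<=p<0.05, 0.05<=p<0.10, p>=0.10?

p-value bracket: p<0.01

x̄₁=57.500, s₁=6.199, n₁=14
x̄₂=41.750, s₂=7.778, n₂=8
s_p² = [13·6.199² + 7·7.778²]/20 = 46.1500
SE = √(s_p²·(1/14+1/8)) = 3.0108
t = (57.500−41.750)/3.0108 = 5.2311
df = 20
p-value (two-sided) = 0.00004
→ bracket: p<0.01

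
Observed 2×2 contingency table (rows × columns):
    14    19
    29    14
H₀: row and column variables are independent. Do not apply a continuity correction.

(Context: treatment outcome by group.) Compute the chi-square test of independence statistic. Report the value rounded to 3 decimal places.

test statistic = 4.757

Row totals [33, 43], col totals [43, 33], n=76
χ² = (14−18.67)²/18.67 + (19−14.33)²/14.33 + (29−24.33)²/24.33 + (14−18.67)²/18.67 = 4.7567
df = 1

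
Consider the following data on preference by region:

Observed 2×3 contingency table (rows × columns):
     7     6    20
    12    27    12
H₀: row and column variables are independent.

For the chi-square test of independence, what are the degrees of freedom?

df = (r−1)(c−1) = (2−1)·(3−1) = 2

degrees of freedom = 2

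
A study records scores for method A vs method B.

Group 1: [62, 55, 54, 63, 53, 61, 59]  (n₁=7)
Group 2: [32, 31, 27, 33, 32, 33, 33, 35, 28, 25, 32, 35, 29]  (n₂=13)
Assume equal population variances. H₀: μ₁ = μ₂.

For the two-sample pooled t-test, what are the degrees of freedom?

degrees of freedom = 18

df = n₁ + n₂ − 2 = 7 + 13 − 2 = 18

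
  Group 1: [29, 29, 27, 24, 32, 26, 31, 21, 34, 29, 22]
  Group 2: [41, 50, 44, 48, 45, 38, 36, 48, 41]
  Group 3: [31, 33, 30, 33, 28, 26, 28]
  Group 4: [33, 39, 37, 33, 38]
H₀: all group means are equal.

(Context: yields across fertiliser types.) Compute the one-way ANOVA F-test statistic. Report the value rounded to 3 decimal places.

test statistic = 30.292

Group means [27.64, 43.44, 29.86, 36.00], grand mean 33.875
SSB = Σnᵢ(x̄ᵢ−x̄)² = 1387.875; SSW = ΣΣ(x−x̄ᵢ)² = 427.625
MSB = 1387.875/3 = 462.6251; MSW = 427.625/28 = 15.2723
F = MSB/MSW = 30.2917
df = (3, 28)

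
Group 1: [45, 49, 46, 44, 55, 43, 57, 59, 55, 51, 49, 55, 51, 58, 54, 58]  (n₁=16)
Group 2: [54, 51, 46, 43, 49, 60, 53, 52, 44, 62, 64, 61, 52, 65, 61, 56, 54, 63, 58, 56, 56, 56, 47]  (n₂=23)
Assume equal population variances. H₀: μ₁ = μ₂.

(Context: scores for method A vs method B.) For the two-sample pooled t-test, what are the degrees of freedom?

df = n₁ + n₂ − 2 = 16 + 23 − 2 = 37

degrees of freedom = 37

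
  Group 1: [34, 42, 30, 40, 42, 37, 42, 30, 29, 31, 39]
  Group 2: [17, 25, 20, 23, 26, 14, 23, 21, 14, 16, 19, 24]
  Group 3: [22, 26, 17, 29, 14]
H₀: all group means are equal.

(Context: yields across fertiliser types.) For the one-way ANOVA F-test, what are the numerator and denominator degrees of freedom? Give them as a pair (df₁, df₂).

degrees of freedom = [2, 25]

k = 3 groups, N = 28 total
df = (k−1, N−k) = (3−1, 28−3) = (2, 25)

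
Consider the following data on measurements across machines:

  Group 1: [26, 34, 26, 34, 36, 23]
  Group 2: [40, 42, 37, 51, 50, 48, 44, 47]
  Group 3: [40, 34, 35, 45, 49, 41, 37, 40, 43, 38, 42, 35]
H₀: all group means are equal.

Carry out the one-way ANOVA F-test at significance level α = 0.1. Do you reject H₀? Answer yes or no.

reject H₀: yes

Group means [29.83, 44.88, 39.92], grand mean 39.115
SSB = Σnᵢ(x̄ᵢ−x̄)² = 790.029; SSW = ΣΣ(x−x̄ᵢ)² = 540.625
MSB = 790.029/2 = 395.0144; MSW = 540.625/23 = 23.5054
F = MSB/MSW = 16.8052
df = (2, 23)
p-value (upper-tail) = 0.00003
At α=0.1: p < α → reject H₀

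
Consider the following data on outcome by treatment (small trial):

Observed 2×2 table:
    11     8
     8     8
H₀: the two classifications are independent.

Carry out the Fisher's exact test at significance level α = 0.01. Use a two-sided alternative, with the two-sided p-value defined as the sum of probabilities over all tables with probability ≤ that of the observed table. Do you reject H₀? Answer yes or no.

reject H₀: no

Margins: r₁=19, r₂=16, c₁=19, c₂=16, n=35
p_obs = C(19,11)·C(16,8)/C(35,19); sum pmf over tables with pmf ≤ p_obs
p-value (two-sided) = 0.73970
At α=0.01: p ≥ α → fail to reject H₀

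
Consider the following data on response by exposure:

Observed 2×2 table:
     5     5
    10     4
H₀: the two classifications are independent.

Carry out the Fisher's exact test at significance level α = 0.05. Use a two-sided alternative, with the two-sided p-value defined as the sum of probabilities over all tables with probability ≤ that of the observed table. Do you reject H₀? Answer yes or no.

Margins: r₁=10, r₂=14, c₁=15, c₂=9, n=24
p_obs = C(10,5)·C(14,10)/C(24,15); sum pmf over tables with pmf ≤ p_obs
p-value (two-sided) = 0.40285
At α=0.05: p ≥ α → fail to reject H₀

reject H₀: no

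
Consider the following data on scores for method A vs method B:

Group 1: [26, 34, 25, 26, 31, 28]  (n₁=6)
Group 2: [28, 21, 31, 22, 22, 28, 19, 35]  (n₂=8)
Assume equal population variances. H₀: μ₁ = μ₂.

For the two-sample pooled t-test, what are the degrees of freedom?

degrees of freedom = 12

df = n₁ + n₂ − 2 = 6 + 8 − 2 = 12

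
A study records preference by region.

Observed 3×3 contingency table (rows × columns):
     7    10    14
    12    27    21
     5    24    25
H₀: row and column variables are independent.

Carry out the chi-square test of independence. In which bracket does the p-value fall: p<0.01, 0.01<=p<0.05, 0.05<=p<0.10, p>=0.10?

Row totals [31, 60, 54], col totals [24, 61, 60], n=145
χ² = (7−5.13)²/5.13 + (10−13.04)²/13.04 + (14−12.83)²/12.83 + (12−9.93)²/9.93 + (27−25.24)²/25.24 + (21−24.83)²/24.83 + (5−8.94)²/8.94 + (24−22.72)²/22.72 + (25−22.34)²/22.34 = 4.7638
df = 4
p-value (upper-tail) = 0.31240
→ bracket: p>=0.10

p-value bracket: p>=0.10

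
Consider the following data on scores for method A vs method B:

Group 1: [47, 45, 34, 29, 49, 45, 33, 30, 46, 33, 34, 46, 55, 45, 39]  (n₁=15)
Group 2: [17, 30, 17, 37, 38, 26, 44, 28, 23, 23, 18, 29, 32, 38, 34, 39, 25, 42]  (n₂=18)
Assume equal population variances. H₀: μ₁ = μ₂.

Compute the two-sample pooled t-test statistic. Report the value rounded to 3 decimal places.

x̄₁=40.667, s₁=7.961, n₁=15
x̄₂=30.000, s₂=8.554, n₂=18
s_p² = [14·7.961² + 17·8.554²]/31 = 68.7527
SE = √(s_p²·(1/15+1/18)) = 2.8988
t = (40.667−30.000)/2.8988 = 3.6797
df = 31

test statistic = 3.680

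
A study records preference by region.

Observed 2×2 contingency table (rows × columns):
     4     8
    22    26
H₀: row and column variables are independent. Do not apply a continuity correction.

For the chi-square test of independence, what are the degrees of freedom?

degrees of freedom = 1

df = (r−1)(c−1) = (2−1)·(2−1) = 1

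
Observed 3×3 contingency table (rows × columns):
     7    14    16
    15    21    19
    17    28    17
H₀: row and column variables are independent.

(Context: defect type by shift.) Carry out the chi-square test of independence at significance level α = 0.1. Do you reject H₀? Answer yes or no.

Row totals [37, 55, 62], col totals [39, 63, 52], n=154
χ² = (7−9.37)²/9.37 + (14−15.14)²/15.14 + (16−12.49)²/12.49 + (15−13.93)²/13.93 + (21−22.50)²/22.50 + (19−18.57)²/18.57 + (17−15.70)²/15.70 + (28−25.36)²/25.36 + (17−20.94)²/20.94 = 2.9824
df = 4
p-value (upper-tail) = 0.56078
At α=0.1: p ≥ α → fail to reject H₀

reject H₀: no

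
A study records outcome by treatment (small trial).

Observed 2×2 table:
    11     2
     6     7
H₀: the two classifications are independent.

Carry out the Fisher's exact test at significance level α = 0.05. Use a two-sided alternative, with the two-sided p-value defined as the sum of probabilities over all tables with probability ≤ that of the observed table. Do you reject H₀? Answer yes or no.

Margins: r₁=13, r₂=13, c₁=17, c₂=9, n=26
p_obs = C(13,11)·C(13,6)/C(26,17); sum pmf over tables with pmf ≤ p_obs
p-value (two-sided) = 0.09684
At α=0.05: p ≥ α → fail to reject H₀

reject H₀: no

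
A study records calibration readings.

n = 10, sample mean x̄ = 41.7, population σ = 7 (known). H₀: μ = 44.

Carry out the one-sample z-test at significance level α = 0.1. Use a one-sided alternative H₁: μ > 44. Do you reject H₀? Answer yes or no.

SE = σ/√n = 7/√10 = 2.2136
z = (x̄−μ₀)/SE = (41.7−44)/2.2136 = -1.0390
p-value (one-sided, H₁ greater) = 0.85061
At α=0.1: p ≥ α → fail to reject H₀

reject H₀: no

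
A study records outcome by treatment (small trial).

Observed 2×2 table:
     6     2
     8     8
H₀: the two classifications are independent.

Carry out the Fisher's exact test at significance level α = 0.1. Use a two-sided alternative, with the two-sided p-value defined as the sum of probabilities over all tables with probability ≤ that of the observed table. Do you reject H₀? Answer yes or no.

Margins: r₁=8, r₂=16, c₁=14, c₂=10, n=24
p_obs = C(8,6)·C(16,8)/C(24,14); sum pmf over tables with pmf ≤ p_obs
p-value (two-sided) = 0.38754
At α=0.1: p ≥ α → fail to reject H₀

reject H₀: no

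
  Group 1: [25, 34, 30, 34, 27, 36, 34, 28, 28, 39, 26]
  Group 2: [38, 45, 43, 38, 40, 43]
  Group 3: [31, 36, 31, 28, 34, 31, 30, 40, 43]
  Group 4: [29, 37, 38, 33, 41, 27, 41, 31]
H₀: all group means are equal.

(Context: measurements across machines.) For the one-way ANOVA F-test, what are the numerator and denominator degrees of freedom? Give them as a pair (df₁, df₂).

k = 4 groups, N = 34 total
df = (k−1, N−k) = (4−1, 34−4) = (3, 30)

degrees of freedom = [3, 30]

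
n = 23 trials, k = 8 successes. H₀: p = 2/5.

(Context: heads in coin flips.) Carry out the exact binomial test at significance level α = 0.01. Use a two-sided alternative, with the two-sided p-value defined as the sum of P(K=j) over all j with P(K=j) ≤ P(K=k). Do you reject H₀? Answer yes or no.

reject H₀: no

Exact binomial: n=23, k=8, p₀=2/5=0.4000
P(X=j) = C(n,j)·p₀^j·(1−p₀)^(n−j); p = Σ P(X=j) over j with P(X=j) ≤ P(X=8)
p-value (two-sided) = 0.67545
At α=0.01: p ≥ α → fail to reject H₀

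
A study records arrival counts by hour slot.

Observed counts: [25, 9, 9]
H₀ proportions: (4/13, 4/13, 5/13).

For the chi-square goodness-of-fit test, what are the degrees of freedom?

degrees of freedom = 2

df = k − 1 = 3 − 1 = 2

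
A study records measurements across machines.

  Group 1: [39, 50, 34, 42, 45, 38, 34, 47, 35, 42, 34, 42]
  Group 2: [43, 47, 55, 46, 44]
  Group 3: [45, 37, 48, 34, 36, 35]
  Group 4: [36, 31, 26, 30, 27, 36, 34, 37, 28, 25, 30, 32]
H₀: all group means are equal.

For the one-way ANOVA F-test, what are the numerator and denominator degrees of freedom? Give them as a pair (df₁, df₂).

k = 4 groups, N = 35 total
df = (k−1, N−k) = (4−1, 35−4) = (3, 31)

degrees of freedom = [3, 31]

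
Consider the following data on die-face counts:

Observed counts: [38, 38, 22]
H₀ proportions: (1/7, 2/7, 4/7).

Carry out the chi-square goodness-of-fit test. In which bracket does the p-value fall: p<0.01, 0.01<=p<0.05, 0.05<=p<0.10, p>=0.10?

n = 98; E_i = n·p_i = [14.00, 28.00, 56.00]
χ² = (38−14.00)²/14.00 + (38−28.00)²/28.00 + (22−56.00)²/56.00 = 65.3571
df = 2
p-value (upper-tail) = 0.00000
→ bracket: p<0.01

p-value bracket: p<0.01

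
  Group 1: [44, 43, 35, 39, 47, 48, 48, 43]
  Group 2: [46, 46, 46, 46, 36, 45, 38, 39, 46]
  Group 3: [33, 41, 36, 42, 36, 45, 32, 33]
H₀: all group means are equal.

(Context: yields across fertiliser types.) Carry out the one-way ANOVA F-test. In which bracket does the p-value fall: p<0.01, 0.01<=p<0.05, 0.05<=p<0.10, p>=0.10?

Group means [43.38, 43.11, 37.25], grand mean 41.320
SSB = Σnᵢ(x̄ᵢ−x̄)² = 195.176; SSW = ΣΣ(x−x̄ᵢ)² = 448.264
MSB = 195.176/2 = 97.5881; MSW = 448.264/22 = 20.3756
F = MSB/MSW = 4.7894
df = (2, 22)
p-value (upper-tail) = 0.01876
→ bracket: 0.01<=p<0.05

p-value bracket: 0.01<=p<0.05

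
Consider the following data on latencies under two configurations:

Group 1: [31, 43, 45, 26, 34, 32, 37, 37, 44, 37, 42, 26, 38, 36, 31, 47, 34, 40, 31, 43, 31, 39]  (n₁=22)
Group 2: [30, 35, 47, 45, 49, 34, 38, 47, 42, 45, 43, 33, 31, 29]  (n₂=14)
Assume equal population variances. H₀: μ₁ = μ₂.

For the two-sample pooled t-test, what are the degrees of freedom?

degrees of freedom = 34

df = n₁ + n₂ − 2 = 22 + 14 − 2 = 34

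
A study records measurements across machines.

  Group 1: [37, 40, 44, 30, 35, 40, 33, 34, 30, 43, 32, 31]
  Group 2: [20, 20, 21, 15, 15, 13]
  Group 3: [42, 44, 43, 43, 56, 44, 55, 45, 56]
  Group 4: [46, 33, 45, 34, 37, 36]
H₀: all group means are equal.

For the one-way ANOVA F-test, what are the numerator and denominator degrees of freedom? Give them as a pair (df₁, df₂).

k = 4 groups, N = 33 total
df = (k−1, N−k) = (4−1, 33−4) = (3, 29)

degrees of freedom = [3, 29]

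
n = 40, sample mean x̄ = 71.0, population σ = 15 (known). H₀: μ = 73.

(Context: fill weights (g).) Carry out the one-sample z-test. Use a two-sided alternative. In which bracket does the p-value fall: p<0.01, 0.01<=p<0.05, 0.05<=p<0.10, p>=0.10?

p-value bracket: p>=0.10

SE = σ/√n = 15/√40 = 2.3717
z = (x̄−μ₀)/SE = (71.0−73)/2.3717 = -0.8433
p-value (two-sided) = 0.39908
→ bracket: p>=0.10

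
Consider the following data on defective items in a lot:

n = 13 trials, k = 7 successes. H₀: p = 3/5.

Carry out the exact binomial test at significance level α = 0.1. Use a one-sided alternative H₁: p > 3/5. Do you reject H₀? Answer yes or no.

reject H₀: no

Exact binomial: n=13, k=7, p₀=3/5=0.6000
P(X≥7) from Σ C(n,i)·p₀^i·(1−p₀)^(n−i)
p-value (one-sided, H₁ greater) = 0.77116
At α=0.1: p ≥ α → fail to reject H₀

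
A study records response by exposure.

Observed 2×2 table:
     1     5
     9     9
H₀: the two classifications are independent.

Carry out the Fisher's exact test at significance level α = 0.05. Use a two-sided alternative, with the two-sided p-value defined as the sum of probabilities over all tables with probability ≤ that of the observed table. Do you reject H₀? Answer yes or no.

reject H₀: no

Margins: r₁=6, r₂=18, c₁=10, c₂=14, n=24
p_obs = C(6,1)·C(18,9)/C(24,10); sum pmf over tables with pmf ≤ p_obs
p-value (two-sided) = 0.34081
At α=0.05: p ≥ α → fail to reject H₀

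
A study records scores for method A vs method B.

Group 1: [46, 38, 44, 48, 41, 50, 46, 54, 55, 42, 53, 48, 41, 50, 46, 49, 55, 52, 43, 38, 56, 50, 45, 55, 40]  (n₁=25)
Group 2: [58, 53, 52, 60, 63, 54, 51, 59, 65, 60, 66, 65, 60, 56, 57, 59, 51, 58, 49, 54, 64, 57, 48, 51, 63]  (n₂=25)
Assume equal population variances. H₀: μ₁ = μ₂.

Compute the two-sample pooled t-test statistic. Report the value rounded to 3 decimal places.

test statistic = -6.427

x̄₁=47.400, s₁=5.598, n₁=25
x̄₂=57.320, s₂=5.313, n₂=25
s_p² = [24·5.598² + 24·5.313²]/48 = 29.7800
SE = √(s_p²·(1/25+1/25)) = 1.5435
t = (47.400−57.320)/1.5435 = -6.4269
df = 48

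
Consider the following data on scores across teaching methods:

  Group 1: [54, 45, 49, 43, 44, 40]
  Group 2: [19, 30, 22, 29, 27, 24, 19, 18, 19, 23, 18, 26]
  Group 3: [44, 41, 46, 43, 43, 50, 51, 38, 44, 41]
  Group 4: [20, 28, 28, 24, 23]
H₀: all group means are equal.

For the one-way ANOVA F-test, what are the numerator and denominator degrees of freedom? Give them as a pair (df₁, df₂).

k = 4 groups, N = 33 total
df = (k−1, N−k) = (4−1, 33−4) = (3, 29)

degrees of freedom = [3, 29]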